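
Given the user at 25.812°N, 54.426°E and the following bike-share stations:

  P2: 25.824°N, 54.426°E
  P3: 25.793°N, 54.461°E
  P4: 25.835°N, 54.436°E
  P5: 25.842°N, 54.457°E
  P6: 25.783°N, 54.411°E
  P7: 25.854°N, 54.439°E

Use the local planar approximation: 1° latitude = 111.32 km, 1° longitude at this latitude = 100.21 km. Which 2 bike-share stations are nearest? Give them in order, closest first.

Distances from 25.812°N, 54.426°E:
P2: 1.336 km
P3: 4.096 km
P4: 2.749 km
P5: 4.561 km
P6: 3.561 km
P7: 4.854 km
Sorted: P2 (1.336 km) < P4 (2.749 km) < P6 (3.561 km) < P3 (4.096 km) < …

P2, P4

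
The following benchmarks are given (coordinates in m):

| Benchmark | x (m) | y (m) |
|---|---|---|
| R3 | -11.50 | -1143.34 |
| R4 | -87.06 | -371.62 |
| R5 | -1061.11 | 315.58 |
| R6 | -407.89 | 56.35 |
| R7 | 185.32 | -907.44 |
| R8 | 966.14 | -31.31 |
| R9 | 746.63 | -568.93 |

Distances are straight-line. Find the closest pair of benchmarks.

Pairwise distances:
R3–R4: 775.41 m
R3–R5: 1797.26 m
R3–R6: 1263.48 m
R3–R7: 307.22 m
R3–R8: 1480.67 m
R3–R9: 951.16 m
R4–R5: 1192.06 m
R4–R6: 534.87 m
R4–R7: 601.08 m
R4–R8: 1106.82 m
R4–R9: 856.72 m
R5–R6: 702.78 m
R5–R7: 1746.24 m
R5–R8: 2056.71 m
R5–R9: 2012.53 m
R6–R7: 1131.72 m
R6–R8: 1376.82 m
R6–R9: 1312.97 m
R7–R8: 1173.58 m
R7–R9: 655.48 m
R8–R9: 580.71 m
Closest pair: R3–R7 at 307.22 m.

R3 and R7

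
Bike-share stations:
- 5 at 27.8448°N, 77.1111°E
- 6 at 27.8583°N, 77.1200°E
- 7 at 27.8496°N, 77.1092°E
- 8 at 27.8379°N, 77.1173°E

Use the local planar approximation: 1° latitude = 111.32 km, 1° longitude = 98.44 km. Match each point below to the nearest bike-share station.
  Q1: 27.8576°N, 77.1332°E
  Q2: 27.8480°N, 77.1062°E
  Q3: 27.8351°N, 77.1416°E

Q1 at 27.8576°N, 77.1332°E:
  5: √((-0.0128·111.32)² + (-0.0221·98.44)²) = √(2.030329 + 4.732905) = 2.6006 km
  6: √((0.0007·111.32)² + (-0.0132·98.44)²) = √(0.006072 + 1.688461) = 1.3017 km
  7: √((-0.0080·111.32)² + (-0.0240·98.44)²) = √(0.793097 + 5.581690) = 2.5248 km
  8: √((-0.0197·111.32)² + (-0.0159·98.44)²) = √(4.809267 + 2.449839) = 2.6943 km
  → nearest: 6 (1.3017 km)
Q2 at 27.8480°N, 77.1062°E:
  5: √((-0.0032·111.32)² + (0.0049·98.44)²) = √(0.126896 + 0.232667) = 0.5996 km
  6: √((0.0103·111.32)² + (0.0138·98.44)²) = √(1.314682 + 1.845446) = 1.7777 km
  7: √((0.0016·111.32)² + (0.0030·98.44)²) = √(0.031724 + 0.087214) = 0.3449 km
  8: √((-0.0101·111.32)² + (0.0111·98.44)²) = √(1.264122 + 1.193958) = 1.5678 km
  → nearest: 7 (0.3449 km)
Q3 at 27.8351°N, 77.1416°E:
  5: √((0.0097·111.32)² + (-0.0305·98.44)²) = √(1.165977 + 9.014526) = 3.1907 km
  6: √((0.0232·111.32)² + (-0.0216·98.44)²) = √(6.669947 + 4.521169) = 3.3453 km
  7: √((0.0145·111.32)² + (-0.0324·98.44)²) = √(2.605448 + 10.172630) = 3.5746 km
  8: √((0.0028·111.32)² + (-0.0243·98.44)²) = √(0.097154 + 5.722104) = 2.4123 km
  → nearest: 8 (2.4123 km)

Q1→6; Q2→7; Q3→8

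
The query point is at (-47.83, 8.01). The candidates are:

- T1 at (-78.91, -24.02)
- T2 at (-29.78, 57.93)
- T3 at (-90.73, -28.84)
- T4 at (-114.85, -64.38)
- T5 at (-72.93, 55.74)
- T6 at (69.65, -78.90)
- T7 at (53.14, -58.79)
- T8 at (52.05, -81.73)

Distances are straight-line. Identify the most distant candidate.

T6

Distances from (-47.83, 8.01):
T1: √((-31.08)² + (-32.03)²) = √(965.9664 + 1025.9209) = 44.63
T2: √((18.05)² + (49.92)²) = √(325.8025 + 2492.0064) = 53.08
T3: √((-42.90)² + (-36.85)²) = √(1840.4100 + 1357.9225) = 56.55
T4: √((-67.02)² + (-72.39)²) = √(4491.6804 + 5240.3121) = 98.65
T5: √((-25.10)² + (47.73)²) = √(630.0100 + 2278.1529) = 53.93
T6: √((117.48)² + (-86.91)²) = √(13801.5504 + 7553.3481) = 146.13
T7: √((100.97)² + (-66.80)²) = √(10194.9409 + 4462.2400) = 121.07
T8: √((99.88)² + (-89.74)²) = √(9976.0144 + 8053.2676) = 134.27
Maximum: T6 at 146.13.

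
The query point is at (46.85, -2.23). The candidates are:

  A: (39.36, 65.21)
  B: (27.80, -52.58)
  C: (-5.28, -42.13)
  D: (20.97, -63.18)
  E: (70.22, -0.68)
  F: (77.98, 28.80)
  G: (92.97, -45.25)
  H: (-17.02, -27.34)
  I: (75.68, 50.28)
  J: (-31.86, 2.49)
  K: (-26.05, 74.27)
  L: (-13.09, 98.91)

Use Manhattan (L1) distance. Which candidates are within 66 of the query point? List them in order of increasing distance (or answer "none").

E, F

Distances from (46.85, -2.23):
A: 74.93
B: 69.40
C: 92.03
D: 86.83
E: 24.92
F: 62.16
G: 89.14
H: 88.98
I: 81.34
J: 83.43
K: 149.40
L: 161.08
Threshold 66: E (24.92), F (62.16) are within range.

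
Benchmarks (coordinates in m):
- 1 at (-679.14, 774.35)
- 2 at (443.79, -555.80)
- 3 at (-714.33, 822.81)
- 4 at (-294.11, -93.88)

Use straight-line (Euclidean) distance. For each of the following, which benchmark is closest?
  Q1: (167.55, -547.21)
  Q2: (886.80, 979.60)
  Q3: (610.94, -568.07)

Q1 at (167.55, -547.21):
  1: √((-846.69)² + (1321.56)²) = √(716883.9561 + 1746520.8336) = 1569.52 m
  2: √((276.24)² + (-8.59)²) = √(76308.5376 + 73.7881) = 276.37 m
  3: √((-881.88)² + (1370.02)²) = √(777712.3344 + 1876954.8004) = 1629.31 m
  4: √((-461.66)² + (453.33)²) = √(213129.9556 + 205508.0889) = 647.02 m
  → nearest: 2 (276.37 m)
Q2 at (886.80, 979.60):
  1: √((-1565.94)² + (-205.25)²) = √(2452168.0836 + 42127.5625) = 1579.33 m
  2: √((-443.01)² + (-1535.40)²) = √(196257.8601 + 2357453.1600) = 1598.03 m
  3: √((-1601.13)² + (-156.79)²) = √(2563617.2769 + 24583.1041) = 1608.79 m
  4: √((-1180.91)² + (-1073.48)²) = √(1394548.4281 + 1152359.3104) = 1595.90 m
  → nearest: 1 (1579.33 m)
Q3 at (610.94, -568.07):
  1: √((-1290.08)² + (1342.42)²) = √(1664306.4064 + 1802091.4564) = 1861.83 m
  2: √((-167.15)² + (12.27)²) = √(27939.1225 + 150.5529) = 167.60 m
  3: √((-1325.27)² + (1390.88)²) = √(1756340.5729 + 1934547.1744) = 1921.17 m
  4: √((-905.05)² + (474.19)²) = √(819115.5025 + 224856.1561) = 1021.75 m
  → nearest: 2 (167.60 m)

Q1→2; Q2→1; Q3→2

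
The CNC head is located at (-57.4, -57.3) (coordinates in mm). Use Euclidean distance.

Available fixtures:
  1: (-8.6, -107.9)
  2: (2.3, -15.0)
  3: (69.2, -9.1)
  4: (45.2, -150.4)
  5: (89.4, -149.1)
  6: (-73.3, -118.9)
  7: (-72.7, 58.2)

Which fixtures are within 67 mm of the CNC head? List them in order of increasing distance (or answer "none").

6

Distances from (-57.4, -57.3):
1: √((48.8)² + (-50.6)²) = √(2381.440 + 2560.360) = 70.3 mm
2: √((59.7)² + (42.3)²) = √(3564.090 + 1789.290) = 73.2 mm
3: √((126.6)² + (48.2)²) = √(16027.560 + 2323.240) = 135.5 mm
4: √((102.6)² + (-93.1)²) = √(10526.760 + 8667.610) = 138.5 mm
5: √((146.8)² + (-91.8)²) = √(21550.240 + 8427.240) = 173.1 mm
6: √((-15.9)² + (-61.6)²) = √(252.810 + 3794.560) = 63.6 mm
7: √((-15.3)² + (115.5)²) = √(234.090 + 13340.250) = 116.5 mm
Threshold 67 mm: 6 (63.6 mm) is within range.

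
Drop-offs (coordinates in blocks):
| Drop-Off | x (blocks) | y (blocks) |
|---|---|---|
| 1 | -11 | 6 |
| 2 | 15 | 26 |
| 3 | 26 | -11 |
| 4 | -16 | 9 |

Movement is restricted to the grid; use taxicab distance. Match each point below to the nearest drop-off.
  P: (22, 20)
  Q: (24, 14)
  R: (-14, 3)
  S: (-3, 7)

P at (22, 20):
  1: 47 blocks
  2: 13 blocks
  3: 35 blocks
  4: 49 blocks
  → nearest: 2 (13 blocks)
Q at (24, 14):
  1: 43 blocks
  2: 21 blocks
  3: 27 blocks
  4: 45 blocks
  → nearest: 2 (21 blocks)
R at (-14, 3):
  1: 6 blocks
  2: 52 blocks
  3: 54 blocks
  4: 8 blocks
  → nearest: 1 (6 blocks)
S at (-3, 7):
  1: 9 blocks
  2: 37 blocks
  3: 47 blocks
  4: 15 blocks
  → nearest: 1 (9 blocks)

P→2; Q→2; R→1; S→1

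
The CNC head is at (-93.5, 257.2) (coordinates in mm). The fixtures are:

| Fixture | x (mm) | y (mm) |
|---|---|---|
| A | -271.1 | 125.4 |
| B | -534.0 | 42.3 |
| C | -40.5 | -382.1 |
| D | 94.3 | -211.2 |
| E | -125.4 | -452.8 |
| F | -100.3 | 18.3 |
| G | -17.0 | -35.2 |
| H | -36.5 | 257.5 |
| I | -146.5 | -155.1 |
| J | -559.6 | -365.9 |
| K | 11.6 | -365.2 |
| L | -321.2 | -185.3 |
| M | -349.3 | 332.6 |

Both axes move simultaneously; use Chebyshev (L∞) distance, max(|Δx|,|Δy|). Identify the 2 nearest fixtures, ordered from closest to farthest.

H, A

Distances from (-93.5, 257.2):
A: 177.6 mm
B: 440.5 mm
C: 639.3 mm
D: 468.4 mm
E: 710.0 mm
F: 238.9 mm
G: 292.4 mm
H: 57.0 mm
I: 412.3 mm
J: 623.1 mm
K: 622.4 mm
L: 442.5 mm
M: 255.8 mm
Sorted: H (57.0 mm) < A (177.6 mm) < F (238.9 mm) < M (255.8 mm) < …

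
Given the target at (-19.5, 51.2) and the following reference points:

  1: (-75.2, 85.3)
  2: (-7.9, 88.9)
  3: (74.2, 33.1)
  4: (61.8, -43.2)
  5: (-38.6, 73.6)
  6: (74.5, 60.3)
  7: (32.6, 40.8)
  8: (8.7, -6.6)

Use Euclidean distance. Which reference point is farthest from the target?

4

Distances from (-19.5, 51.2):
1: 65.3
2: 39.4
3: 95.4
4: 124.6
5: 29.4
6: 94.4
7: 53.1
8: 64.3
Maximum: 4 at 124.6.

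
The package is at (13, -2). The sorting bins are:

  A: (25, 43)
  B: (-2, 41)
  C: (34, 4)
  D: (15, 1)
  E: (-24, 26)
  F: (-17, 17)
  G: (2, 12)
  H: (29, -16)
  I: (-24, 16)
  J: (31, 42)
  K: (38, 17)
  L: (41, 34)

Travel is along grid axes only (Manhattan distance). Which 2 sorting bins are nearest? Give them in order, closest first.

Distances from (13, -2):
A: |12| + |45| = 12 + 45 = 57
B: |-15| + |43| = 15 + 43 = 58
C: |21| + |6| = 21 + 6 = 27
D: |2| + |3| = 2 + 3 = 5
E: |-37| + |28| = 37 + 28 = 65
F: |-30| + |19| = 30 + 19 = 49
G: |-11| + |14| = 11 + 14 = 25
H: |16| + |-14| = 16 + 14 = 30
I: |-37| + |18| = 37 + 18 = 55
J: |18| + |44| = 18 + 44 = 62
K: |25| + |19| = 25 + 19 = 44
L: |28| + |36| = 28 + 36 = 64
Sorted: D (5) < G (25) < C (27) < H (30) < …

D, G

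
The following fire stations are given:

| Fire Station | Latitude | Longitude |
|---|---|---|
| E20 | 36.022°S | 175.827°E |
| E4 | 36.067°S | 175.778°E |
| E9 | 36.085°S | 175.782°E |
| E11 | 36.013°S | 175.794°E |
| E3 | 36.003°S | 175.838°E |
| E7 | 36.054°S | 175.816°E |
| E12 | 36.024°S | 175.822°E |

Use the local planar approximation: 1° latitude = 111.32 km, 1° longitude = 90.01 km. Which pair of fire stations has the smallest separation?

E20 and E12

Pairwise distances:
E20–E12: √((-0.002·111.32)² + (-0.005·90.01)²) = √(0.04957 + 0.20255) = 0.502 km
E4–E9: √((-0.018·111.32)² + (0.004·90.01)²) = √(4.01505 + 0.12963) = 2.036 km
E20–E3: √((0.019·111.32)² + (0.011·90.01)²) = √(4.47356 + 0.98032) = 2.335 km
E3–E12: √((-0.021·111.32)² + (-0.016·90.01)²) = √(5.46493 + 2.07406) = 2.746 km
E11–E12: √((-0.011·111.32)² + (0.028·90.01)²) = √(1.49945 + 6.35181) = 2.802 km
E20–E11: √((0.009·111.32)² + (-0.033·90.01)²) = √(1.00376 + 8.82286) = 3.135 km
E7–E12: √((0.030·111.32)² + (0.006·90.01)²) = √(11.15293 + 0.29166) = 3.383 km
E20–E7: √((-0.032·111.32)² + (-0.011·90.01)²) = √(12.68955 + 0.98032) = 3.697 km
E4–E7: √((0.013·111.32)² + (0.038·90.01)²) = √(2.09427 + 11.69900) = 3.714 km
E11–E3: √((0.010·111.32)² + (0.044·90.01)²) = √(1.23921 + 15.68508) = 4.114 km
E9–E7: √((0.031·111.32)² + (0.034·90.01)²) = √(11.90885 + 9.36568) = 4.612 km
E11–E7: √((-0.041·111.32)² + (0.022·90.01)²) = √(20.83119 + 3.92127) = 4.975 km
E3–E7: √((-0.051·111.32)² + (-0.022·90.01)²) = √(32.23196 + 3.92127) = 6.013 km
E4–E11: √((0.054·111.32)² + (0.016·90.01)²) = √(36.13549 + 2.07406) = 6.181 km
E4–E12: √((0.043·111.32)² + (0.044·90.01)²) = √(22.91307 + 15.68508) = 6.213 km
E20–E4: √((-0.045·111.32)² + (-0.049·90.01)²) = √(25.09409 + 19.45242) = 6.674 km
E9–E12: √((0.061·111.32)² + (0.040·90.01)²) = √(46.11116 + 12.96288) = 7.686 km
E9–E11: √((0.072·111.32)² + (0.012·90.01)²) = √(64.24087 + 1.16666) = 8.087 km
E20–E9: √((-0.063·111.32)² + (-0.045·90.01)²) = √(49.18441 + 16.40615) = 8.099 km
E4–E3: √((0.064·111.32)² + (0.060·90.01)²) = √(50.75822 + 29.16648) = 8.940 km
E9–E3: √((0.082·111.32)² + (0.056·90.01)²) = √(83.32477 + 25.40725) = 10.427 km
Closest pair: E20–E12 at 0.502 km.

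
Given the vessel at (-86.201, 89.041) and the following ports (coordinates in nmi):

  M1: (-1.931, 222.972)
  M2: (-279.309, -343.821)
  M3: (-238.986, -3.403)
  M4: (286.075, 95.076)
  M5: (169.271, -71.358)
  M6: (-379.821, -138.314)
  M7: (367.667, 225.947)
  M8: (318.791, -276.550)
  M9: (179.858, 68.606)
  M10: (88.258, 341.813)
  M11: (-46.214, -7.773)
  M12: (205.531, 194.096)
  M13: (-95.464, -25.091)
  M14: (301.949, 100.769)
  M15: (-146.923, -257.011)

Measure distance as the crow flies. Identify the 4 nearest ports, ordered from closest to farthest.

M11, M13, M1, M3

Distances from (-86.201, 89.041):
M1: √((84.270)² + (133.931)²) = √(7101.43290 + 17937.51276) = 158.237 nmi
M2: √((-193.108)² + (-432.862)²) = √(37290.69966 + 187369.51104) = 473.983 nmi
M3: √((-152.785)² + (-92.444)²) = √(23343.25622 + 8545.89314) = 178.575 nmi
M4: √((372.276)² + (6.035)²) = √(138589.42018 + 36.42122) = 372.325 nmi
M5: √((255.472)² + (-160.399)²) = √(65265.94278 + 25727.83920) = 301.652 nmi
M6: √((-293.620)² + (-227.355)²) = √(86212.70440 + 51690.29602) = 371.353 nmi
M7: √((453.868)² + (136.906)²) = √(205996.16142 + 18743.25284) = 474.067 nmi
M8: √((404.992)² + (-365.591)²) = √(164018.52006 + 133656.77928) = 545.596 nmi
M9: √((266.059)² + (-20.435)²) = √(70787.39148 + 417.58923) = 266.843 nmi
M10: √((174.459)² + (252.772)²) = √(30435.94268 + 63893.68398) = 307.131 nmi
M11: √((39.987)² + (-96.814)²) = √(1598.96017 + 9372.95060) = 104.747 nmi
M12: √((291.732)² + (105.055)²) = √(85107.55982 + 11036.55303) = 310.071 nmi
M13: √((-9.263)² + (-114.132)²) = √(85.80317 + 13026.11342) = 114.507 nmi
M14: √((388.150)² + (11.728)²) = √(150660.42250 + 137.54598) = 388.327 nmi
M15: √((-60.722)² + (-346.052)²) = √(3687.16128 + 119751.98670) = 351.339 nmi
Sorted: M11 (104.747 nmi) < M13 (114.507 nmi) < M1 (158.237 nmi) < M3 (178.575 nmi) < M9 (266.843 nmi) < M5 (301.652 nmi) < …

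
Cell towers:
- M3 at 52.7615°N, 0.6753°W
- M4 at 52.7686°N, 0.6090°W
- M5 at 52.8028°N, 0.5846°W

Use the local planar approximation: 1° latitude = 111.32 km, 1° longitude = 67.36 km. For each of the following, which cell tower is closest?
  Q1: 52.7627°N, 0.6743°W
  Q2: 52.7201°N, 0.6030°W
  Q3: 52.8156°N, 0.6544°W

Q1→M3; Q2→M4; Q3→M5

Q1 at 52.7627°N, 0.6743°W:
  M3: √((-0.0012·111.32)² + (-0.0010·67.36)²) = √(0.017845 + 0.004537) = 0.1496 km
  M4: √((0.0059·111.32)² + (0.0653·67.36)²) = √(0.431370 + 19.347752) = 4.4474 km
  M5: √((0.0401·111.32)² + (0.0897·67.36)²) = √(19.926689 + 36.508084) = 7.5123 km
  → nearest: M3 (0.1496 km)
Q2 at 52.7201°N, 0.6030°W:
  M3: √((0.0414·111.32)² + (-0.0723·67.36)²) = √(21.239636 + 23.718147) = 6.7051 km
  M4: √((0.0485·111.32)² + (-0.0060·67.36)²) = √(29.149417 + 0.163345) = 5.4141 km
  M5: √((0.0827·111.32)² + (0.0184·67.36)²) = √(84.753456 + 1.536172) = 9.2892 km
  → nearest: M4 (5.4141 km)
Q3 at 52.8156°N, 0.6544°W:
  M3: √((-0.0541·111.32)² + (-0.0209·67.36)²) = √(36.269446 + 1.981968) = 6.1848 km
  M4: √((-0.0470·111.32)² + (0.0454·67.36)²) = √(27.374243 + 9.352245) = 6.0602 km
  M5: √((-0.0128·111.32)² + (0.0698·67.36)²) = √(2.030329 + 22.106246) = 4.9129 km
  → nearest: M5 (4.9129 km)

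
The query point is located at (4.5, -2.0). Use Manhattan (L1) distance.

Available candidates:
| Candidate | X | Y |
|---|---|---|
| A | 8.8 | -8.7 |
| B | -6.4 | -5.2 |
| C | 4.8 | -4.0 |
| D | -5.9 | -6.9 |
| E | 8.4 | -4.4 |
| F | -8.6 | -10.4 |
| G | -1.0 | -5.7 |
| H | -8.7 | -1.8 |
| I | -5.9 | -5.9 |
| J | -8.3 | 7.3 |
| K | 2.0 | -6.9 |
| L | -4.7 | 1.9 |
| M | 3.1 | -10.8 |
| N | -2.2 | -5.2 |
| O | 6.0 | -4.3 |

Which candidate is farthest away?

J

Distances from (4.5, -2.0):
A: |4.3| + |-6.7| = 4.3 + 6.7 = 11.0
B: |-10.9| + |-3.2| = 10.9 + 3.2 = 14.1
C: |0.3| + |-2.0| = 0.3 + 2.0 = 2.3
D: |-10.4| + |-4.9| = 10.4 + 4.9 = 15.3
E: |3.9| + |-2.4| = 3.9 + 2.4 = 6.3
F: |-13.1| + |-8.4| = 13.1 + 8.4 = 21.5
G: |-5.5| + |-3.7| = 5.5 + 3.7 = 9.2
H: |-13.2| + |0.2| = 13.2 + 0.2 = 13.4
I: |-10.4| + |-3.9| = 10.4 + 3.9 = 14.3
J: |-12.8| + |9.3| = 12.8 + 9.3 = 22.1
K: |-2.5| + |-4.9| = 2.5 + 4.9 = 7.4
L: |-9.2| + |3.9| = 9.2 + 3.9 = 13.1
M: |-1.4| + |-8.8| = 1.4 + 8.8 = 10.2
N: |-6.7| + |-3.2| = 6.7 + 3.2 = 9.9
O: |1.5| + |-2.3| = 1.5 + 2.3 = 3.8
Maximum: J at 22.1.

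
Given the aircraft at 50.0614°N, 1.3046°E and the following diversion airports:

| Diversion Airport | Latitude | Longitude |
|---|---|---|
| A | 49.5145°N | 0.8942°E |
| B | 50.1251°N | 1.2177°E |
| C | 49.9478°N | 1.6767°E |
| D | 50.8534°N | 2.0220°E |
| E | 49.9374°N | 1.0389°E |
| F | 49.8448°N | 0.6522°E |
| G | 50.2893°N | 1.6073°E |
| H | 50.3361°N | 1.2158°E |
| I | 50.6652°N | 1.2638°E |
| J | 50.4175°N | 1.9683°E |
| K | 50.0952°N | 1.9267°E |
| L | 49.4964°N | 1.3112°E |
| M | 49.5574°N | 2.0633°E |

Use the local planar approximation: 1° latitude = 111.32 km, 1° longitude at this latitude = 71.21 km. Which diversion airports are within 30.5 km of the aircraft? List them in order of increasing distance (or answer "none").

B, E, C

Distances from 50.0614°N, 1.3046°E:
A: 67.5319 km
B: 9.4115 km
C: 29.3602 km
D: 101.8967 km
E: 23.4206 km
F: 52.3419 km
G: 33.2905 km
H: 31.2266 km
I: 67.2778 km
J: 61.6856 km
K: 44.4592 km
L: 62.8976 km
M: 77.8892 km
Threshold 30.5 km: B (9.4115 km), E (23.4206 km), C (29.3602 km) are within range.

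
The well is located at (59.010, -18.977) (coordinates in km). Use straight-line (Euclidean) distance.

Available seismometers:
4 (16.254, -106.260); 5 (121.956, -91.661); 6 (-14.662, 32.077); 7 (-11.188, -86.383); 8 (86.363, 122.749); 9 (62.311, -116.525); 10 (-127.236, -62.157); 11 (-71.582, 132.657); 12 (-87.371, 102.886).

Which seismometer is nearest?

Distances from (59.010, -18.977):
4: √((-42.756)² + (-87.283)²) = √(1828.07554 + 7618.32209) = 97.193 km
5: √((62.946)² + (-72.684)²) = √(3962.19892 + 5282.96386) = 96.152 km
6: √((-73.672)² + (51.054)²) = √(5427.56358 + 2606.51092) = 89.633 km
7: √((-70.198)² + (-67.406)²) = √(4927.75920 + 4543.56884) = 97.321 km
8: √((27.353)² + (141.726)²) = √(748.18661 + 20086.25908) = 144.341 km
9: √((3.301)² + (-97.548)²) = √(10.89660 + 9515.61230) = 97.604 km
10: √((-186.246)² + (-43.180)²) = √(34687.57252 + 1864.51240) = 191.186 km
11: √((-130.592)² + (151.634)²) = √(17054.27046 + 22992.86996) = 200.118 km
12: √((-146.381)² + (121.863)²) = √(21427.39716 + 14850.59077) = 190.468 km
Minimum: 6 at 89.633 km.

6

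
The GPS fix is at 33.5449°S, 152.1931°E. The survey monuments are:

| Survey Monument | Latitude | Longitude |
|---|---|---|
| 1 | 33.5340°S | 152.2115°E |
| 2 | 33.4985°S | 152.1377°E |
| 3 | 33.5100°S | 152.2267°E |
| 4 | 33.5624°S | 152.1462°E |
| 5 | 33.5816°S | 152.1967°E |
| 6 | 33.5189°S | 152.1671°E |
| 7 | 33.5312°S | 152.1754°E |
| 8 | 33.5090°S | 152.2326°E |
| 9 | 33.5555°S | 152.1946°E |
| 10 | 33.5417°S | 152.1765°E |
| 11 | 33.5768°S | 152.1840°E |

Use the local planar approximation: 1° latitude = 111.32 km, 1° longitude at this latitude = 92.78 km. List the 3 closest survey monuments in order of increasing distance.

Distances from 33.5449°S, 152.1931°E:
1: √((0.0109·111.32)² + (0.0184·92.78)²) = √(1.472310 + 2.914368) = 2.0944 km
2: √((0.0464·111.32)² + (-0.0554·92.78)²) = √(26.679787 + 26.419723) = 7.2869 km
3: √((0.0349·111.32)² + (0.0336·92.78)²) = √(15.093753 + 9.718233) = 4.9812 km
4: √((-0.0175·111.32)² + (-0.0469·92.78)²) = √(3.795094 + 18.934525) = 4.7676 km
5: √((-0.0367·111.32)² + (0.0036·92.78)²) = √(16.690853 + 0.111561) = 4.0991 km
6: √((0.0260·111.32)² + (-0.0260·92.78)²) = √(8.377088 + 5.819095) = 3.7678 km
7: √((0.0137·111.32)² + (-0.0177·92.78)²) = √(2.325881 + 2.696841) = 2.2411 km
8: √((0.0359·111.32)² + (0.0395·92.78)²) = √(15.971117 + 13.430832) = 5.4224 km
9: √((-0.0106·111.32)² + (0.0015·92.78)²) = √(1.392381 + 0.019368) = 1.1882 km
10: √((0.0032·111.32)² + (-0.0166·92.78)²) = √(0.126896 + 2.372056) = 1.5808 km
11: √((-0.0319·111.32)² + (-0.0091·92.78)²) = √(12.610368 + 0.712839) = 3.6501 km
Sorted: 9 (1.1882 km) < 10 (1.5808 km) < 1 (2.0944 km) < 7 (2.2411 km) < 11 (3.6501 km) < …

9, 10, 1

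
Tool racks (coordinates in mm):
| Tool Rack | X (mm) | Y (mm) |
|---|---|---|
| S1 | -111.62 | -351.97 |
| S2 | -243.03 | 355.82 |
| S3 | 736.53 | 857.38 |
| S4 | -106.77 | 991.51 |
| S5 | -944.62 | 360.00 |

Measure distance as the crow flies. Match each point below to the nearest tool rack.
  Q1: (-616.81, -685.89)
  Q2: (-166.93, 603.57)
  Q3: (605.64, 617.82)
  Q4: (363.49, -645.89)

Q1→S1; Q2→S2; Q3→S3; Q4→S1

Q1 at (-616.81, -685.89):
  S1: 605.57 mm
  S2: 1106.74 mm
  S3: 2052.61 mm
  S4: 1753.23 mm
  S5: 1096.06 mm
  → nearest: S1 (605.57 mm)
Q2 at (-166.93, 603.57):
  S1: 957.14 mm
  S2: 259.17 mm
  S3: 938.43 mm
  S4: 392.58 mm
  S5: 814.94 mm
  → nearest: S2 (259.17 mm)
Q3 at (605.64, 617.82):
  S1: 1206.21 mm
  S2: 888.19 mm
  S3: 272.99 mm
  S4: 804.47 mm
  S5: 1571.55 mm
  → nearest: S3 (272.99 mm)
Q4 at (363.49, -645.89):
  S1: 558.68 mm
  S2: 1171.02 mm
  S3: 1548.86 mm
  S4: 1703.59 mm
  S5: 1650.14 mm
  → nearest: S1 (558.68 mm)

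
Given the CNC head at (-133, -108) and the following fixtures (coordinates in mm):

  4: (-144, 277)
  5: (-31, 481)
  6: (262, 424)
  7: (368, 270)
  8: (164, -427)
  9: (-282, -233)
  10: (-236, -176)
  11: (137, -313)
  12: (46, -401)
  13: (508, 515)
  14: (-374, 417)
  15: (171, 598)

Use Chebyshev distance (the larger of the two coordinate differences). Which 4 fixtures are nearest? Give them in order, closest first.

10, 9, 11, 12

Distances from (-133, -108):
4: max(|-11|, |385|) = 385 mm
5: max(|102|, |589|) = 589 mm
6: max(|395|, |532|) = 532 mm
7: max(|501|, |378|) = 501 mm
8: max(|297|, |-319|) = 319 mm
9: max(|-149|, |-125|) = 149 mm
10: max(|-103|, |-68|) = 103 mm
11: max(|270|, |-205|) = 270 mm
12: max(|179|, |-293|) = 293 mm
13: max(|641|, |623|) = 641 mm
14: max(|-241|, |525|) = 525 mm
15: max(|304|, |706|) = 706 mm
Sorted: 10 (103 mm) < 9 (149 mm) < 11 (270 mm) < 12 (293 mm) < 8 (319 mm) < 4 (385 mm) < …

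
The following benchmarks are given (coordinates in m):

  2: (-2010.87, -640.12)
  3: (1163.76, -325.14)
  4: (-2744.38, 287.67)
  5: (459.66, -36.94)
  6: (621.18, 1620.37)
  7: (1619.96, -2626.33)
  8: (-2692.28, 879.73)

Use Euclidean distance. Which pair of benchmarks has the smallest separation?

4 and 8

Pairwise distances:
2–3: √((3174.63)² + (314.98)²) = √(10078275.6369 + 99212.4004) = 3190.22 m
2–4: √((-733.51)² + (927.79)²) = √(538036.9201 + 860794.2841) = 1182.72 m
2–5: √((2470.53)² + (603.18)²) = √(6103518.4809 + 363826.1124) = 2543.10 m
2–6: √((2632.05)² + (2260.49)²) = √(6927687.2025 + 5109815.0401) = 3469.51 m
2–7: √((3630.83)² + (-1986.21)²) = √(13182926.4889 + 3945030.1641) = 4138.59 m
2–8: √((-681.41)² + (1519.85)²) = √(464319.5881 + 2309944.0225) = 1665.61 m
3–4: √((-3908.14)² + (612.81)²) = √(15273558.2596 + 375536.0961) = 3955.89 m
3–5: √((-704.10)² + (288.20)²) = √(495756.8100 + 83059.2400) = 760.80 m
3–6: √((-542.58)² + (1945.51)²) = √(294393.0564 + 3785009.1601) = 2019.75 m
3–7: √((456.20)² + (-2301.19)²) = √(208118.4400 + 5295475.4161) = 2345.97 m
3–8: √((-3856.04)² + (1204.87)²) = √(14869044.4816 + 1451711.7169) = 4039.90 m
4–5: √((3204.04)² + (-324.61)²) = √(10265872.3216 + 105371.6521) = 3220.44 m
4–6: √((3365.56)² + (1332.70)²) = √(11326994.1136 + 1776089.2900) = 3619.82 m
4–7: √((4364.34)² + (-2914.00)²) = √(19047463.6356 + 8491396.0000) = 5247.75 m
4–8: √((52.10)² + (592.06)²) = √(2714.4100 + 350535.0436) = 594.35 m
5–6: √((161.52)² + (1657.31)²) = √(26088.7104 + 2746676.4361) = 1665.16 m
5–7: √((1160.30)² + (-2589.39)²) = √(1346296.0900 + 6704940.5721) = 2837.47 m
5–8: √((-3151.94)² + (916.67)²) = √(9934725.7636 + 840283.8889) = 3282.53 m
6–7: √((998.78)² + (-4246.70)²) = √(997561.4884 + 18034460.8900) = 4362.57 m
6–8: √((-3313.46)² + (-740.64)²) = √(10979017.1716 + 548547.6096) = 3395.23 m
7–8: √((-4312.24)² + (3506.06)²) = √(18595413.8176 + 12292456.7236) = 5557.69 m
Closest pair: 4–8 at 594.35 m.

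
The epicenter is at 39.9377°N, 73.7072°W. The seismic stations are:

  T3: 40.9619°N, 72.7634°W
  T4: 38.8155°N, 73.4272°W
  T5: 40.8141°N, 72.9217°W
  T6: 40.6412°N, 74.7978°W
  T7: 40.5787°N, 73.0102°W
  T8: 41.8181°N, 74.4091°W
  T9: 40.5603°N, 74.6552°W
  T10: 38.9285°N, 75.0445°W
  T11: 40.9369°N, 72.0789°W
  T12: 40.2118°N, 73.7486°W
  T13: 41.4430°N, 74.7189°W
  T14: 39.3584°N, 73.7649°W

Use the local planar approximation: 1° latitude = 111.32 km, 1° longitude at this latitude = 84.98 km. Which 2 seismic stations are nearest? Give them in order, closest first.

T12, T14

Distances from 39.9377°N, 73.7072°W:
T3: 139.3983 km
T4: 127.1692 km
T5: 118.2113 km
T6: 121.3361 km
T7: 92.7363 km
T8: 217.6586 km
T9: 106.2716 km
T10: 159.8002 km
T11: 177.5370 km
T12: 30.7150 km
T13: 188.3382 km
T14: 64.6738 km
Sorted: T12 (30.7150 km) < T14 (64.6738 km) < T7 (92.7363 km) < T9 (106.2716 km) < …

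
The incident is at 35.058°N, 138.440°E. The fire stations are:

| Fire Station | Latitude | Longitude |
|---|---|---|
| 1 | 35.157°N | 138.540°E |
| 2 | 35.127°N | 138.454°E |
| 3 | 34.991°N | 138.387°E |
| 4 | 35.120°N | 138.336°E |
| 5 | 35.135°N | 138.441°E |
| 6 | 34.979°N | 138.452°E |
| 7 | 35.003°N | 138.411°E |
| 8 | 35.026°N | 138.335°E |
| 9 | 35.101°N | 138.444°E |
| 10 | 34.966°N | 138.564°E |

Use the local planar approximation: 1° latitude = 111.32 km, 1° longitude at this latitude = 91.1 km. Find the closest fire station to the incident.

Distances from 35.058°N, 138.440°E:
1: √((0.099·111.32)² + (0.100·91.1)²) = √(121.45539 + 82.99210) = 14.299 km
2: √((0.069·111.32)² + (0.014·91.1)²) = √(58.99899 + 1.62665) = 7.786 km
3: √((-0.067·111.32)² + (-0.053·91.1)²) = √(55.62833 + 23.31248) = 8.885 km
4: √((0.062·111.32)² + (-0.104·91.1)²) = √(47.63540 + 89.76426) = 11.722 km
5: √((0.077·111.32)² + (0.001·91.1)²) = √(73.47301 + 0.00830) = 8.572 km
6: √((-0.079·111.32)² + (0.012·91.1)²) = √(77.33936 + 1.19509) = 8.862 km
7: √((-0.055·111.32)² + (-0.029·91.1)²) = √(37.48623 + 6.97964) = 6.668 km
8: √((-0.032·111.32)² + (-0.105·91.1)²) = √(12.68955 + 91.49879) = 10.207 km
9: √((0.043·111.32)² + (0.004·91.1)²) = √(22.91307 + 0.13279) = 4.801 km
10: √((-0.092·111.32)² + (0.124·91.1)²) = √(104.88709 + 127.60865) = 15.248 km
Minimum: 9 at 4.801 km.

9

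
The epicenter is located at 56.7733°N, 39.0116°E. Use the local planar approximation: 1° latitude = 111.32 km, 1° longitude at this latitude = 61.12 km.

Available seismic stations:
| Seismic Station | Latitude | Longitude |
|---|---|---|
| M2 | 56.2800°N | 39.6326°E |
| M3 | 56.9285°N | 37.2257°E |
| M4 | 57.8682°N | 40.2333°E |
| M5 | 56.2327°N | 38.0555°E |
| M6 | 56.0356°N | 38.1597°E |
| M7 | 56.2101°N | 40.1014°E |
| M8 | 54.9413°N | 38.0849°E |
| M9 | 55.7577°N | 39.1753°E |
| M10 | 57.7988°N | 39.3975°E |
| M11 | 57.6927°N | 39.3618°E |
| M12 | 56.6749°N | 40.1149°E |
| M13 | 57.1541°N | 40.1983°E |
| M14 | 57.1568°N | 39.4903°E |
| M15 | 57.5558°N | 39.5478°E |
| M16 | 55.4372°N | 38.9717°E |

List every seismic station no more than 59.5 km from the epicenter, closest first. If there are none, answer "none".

Distances from 56.7733°N, 39.0116°E:
M2: √((-0.4933·111.32)² + (0.6210·61.12)²) = √(3015.564529 + 1440.621498) = 66.7547 km
M3: √((0.1552·111.32)² + (-1.7859·61.12)²) = √(298.490030 + 11914.641124) = 110.5130 km
M4: √((1.0949·111.32)² + (1.2217·61.12)²) = √(14855.774786 + 5575.654299) = 142.9386 km
M5: √((-0.5406·111.32)² + (-0.9561·61.12)²) = √(3621.583293 + 3414.863334) = 83.8835 km
M6: √((-0.7377·111.32)² + (-0.8519·61.12)²) = √(6743.819880 + 2711.089953) = 97.2364 km
M7: √((-0.5632·111.32)² + (1.0898·61.12)²) = √(3930.716191 + 4436.702397) = 91.4736 km
M8: √((-1.8320·111.32)² + (-0.9267·61.12)²) = √(41590.805734 + 3208.078725) = 211.6575 km
M9: √((-1.0156·111.32)² + (0.1637·61.12)²) = √(12781.792995 + 100.106909) = 113.4985 km
M10: √((1.0255·111.32)² + (0.3859·61.12)²) = √(13032.199653 + 556.309208) = 116.5698 km
M11: √((0.9194·111.32)² + (0.3502·61.12)²) = √(10475.032863 + 458.140805) = 104.5618 km
M12: √((-0.0984·111.32)² + (1.1033·61.12)²) = √(119.987662 + 4547.303356) = 68.3176 km
M13: √((0.3808·111.32)² + (1.1867·61.12)²) = √(1796.967716 + 5260.761047) = 84.0103 km
M14: √((0.3835·111.32)² + (0.4787·61.12)²) = √(1822.540265 + 856.038990) = 51.7550 km
M15: √((0.7825·111.32)² + (0.5362·61.12)²) = √(7587.786242 + 1074.039640) = 93.0689 km
M16: √((-1.3361·111.32)² + (-0.0399·61.12)²) = √(22121.996706 + 5.947199) = 148.7546 km
Threshold 59.5 km: M14 (51.7550 km) is within range.

M14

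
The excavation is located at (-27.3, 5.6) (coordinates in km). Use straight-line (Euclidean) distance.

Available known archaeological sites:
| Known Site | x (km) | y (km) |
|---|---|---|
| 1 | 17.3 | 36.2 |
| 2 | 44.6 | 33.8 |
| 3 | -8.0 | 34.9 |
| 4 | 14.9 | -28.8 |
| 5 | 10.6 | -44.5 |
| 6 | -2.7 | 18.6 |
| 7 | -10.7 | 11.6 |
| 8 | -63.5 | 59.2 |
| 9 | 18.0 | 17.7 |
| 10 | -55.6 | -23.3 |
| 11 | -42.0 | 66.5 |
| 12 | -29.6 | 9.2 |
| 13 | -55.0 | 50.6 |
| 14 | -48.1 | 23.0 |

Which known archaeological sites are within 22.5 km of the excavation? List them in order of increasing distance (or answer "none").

Distances from (-27.3, 5.6):
1: √((44.6)² + (30.6)²) = √(1989.160 + 936.360) = 54.1 km
2: √((71.9)² + (28.2)²) = √(5169.610 + 795.240) = 77.2 km
3: √((19.3)² + (29.3)²) = √(372.490 + 858.490) = 35.1 km
4: √((42.2)² + (-34.4)²) = √(1780.840 + 1183.360) = 54.4 km
5: √((37.9)² + (-50.1)²) = √(1436.410 + 2510.010) = 62.8 km
6: √((24.6)² + (13.0)²) = √(605.160 + 169.000) = 27.8 km
7: √((16.6)² + (6.0)²) = √(275.560 + 36.000) = 17.7 km
8: √((-36.2)² + (53.6)²) = √(1310.440 + 2872.960) = 64.7 km
9: √((45.3)² + (12.1)²) = √(2052.090 + 146.410) = 46.9 km
10: √((-28.3)² + (-28.9)²) = √(800.890 + 835.210) = 40.4 km
11: √((-14.7)² + (60.9)²) = √(216.090 + 3708.810) = 62.6 km
12: √((-2.3)² + (3.6)²) = √(5.290 + 12.960) = 4.3 km
13: √((-27.7)² + (45.0)²) = √(767.290 + 2025.000) = 52.8 km
14: √((-20.8)² + (17.4)²) = √(432.640 + 302.760) = 27.1 km
Threshold 22.5 km: 12 (4.3 km), 7 (17.7 km) are within range.

12, 7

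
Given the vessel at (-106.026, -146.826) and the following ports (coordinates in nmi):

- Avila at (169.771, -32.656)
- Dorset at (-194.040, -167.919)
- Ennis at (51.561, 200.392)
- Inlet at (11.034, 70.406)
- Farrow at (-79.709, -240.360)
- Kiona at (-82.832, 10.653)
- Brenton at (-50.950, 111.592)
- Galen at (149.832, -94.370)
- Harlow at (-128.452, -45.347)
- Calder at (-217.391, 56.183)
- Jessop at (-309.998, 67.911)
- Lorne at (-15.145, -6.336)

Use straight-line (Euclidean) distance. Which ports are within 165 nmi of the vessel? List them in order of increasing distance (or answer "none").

Distances from (-106.026, -146.826):
Avila: √((275.797)² + (114.170)²) = √(76063.98521 + 13034.78890) = 298.494 nmi
Dorset: √((-88.014)² + (-21.093)²) = √(7746.46420 + 444.91465) = 90.506 nmi
Ennis: √((157.587)² + (347.218)²) = √(24833.66257 + 120560.33952) = 381.306 nmi
Inlet: √((117.060)² + (217.232)²) = √(13703.04360 + 47189.74182) = 246.765 nmi
Farrow: √((26.317)² + (-93.534)²) = √(692.58449 + 8748.60916) = 97.166 nmi
Kiona: √((23.194)² + (157.479)²) = √(537.96164 + 24799.63544) = 159.178 nmi
Brenton: √((55.076)² + (258.418)²) = √(3033.36578 + 66779.86272) = 264.222 nmi
Galen: √((255.858)² + (52.456)²) = √(65463.31616 + 2751.63194) = 261.180 nmi
Harlow: √((-22.426)² + (101.479)²) = √(502.92548 + 10297.98744) = 103.927 nmi
Calder: √((-111.365)² + (203.009)²) = √(12402.16322 + 41212.65408) = 231.549 nmi
Jessop: √((-203.972)² + (214.737)²) = √(41604.57678 + 46111.97917) = 296.170 nmi
Lorne: √((90.881)² + (140.490)²) = √(8259.35616 + 19737.44010) = 167.322 nmi
Threshold 165 nmi: Dorset (90.506 nmi), Farrow (97.166 nmi), Harlow (103.927 nmi), Kiona (159.178 nmi) are within range.

Dorset, Farrow, Harlow, Kiona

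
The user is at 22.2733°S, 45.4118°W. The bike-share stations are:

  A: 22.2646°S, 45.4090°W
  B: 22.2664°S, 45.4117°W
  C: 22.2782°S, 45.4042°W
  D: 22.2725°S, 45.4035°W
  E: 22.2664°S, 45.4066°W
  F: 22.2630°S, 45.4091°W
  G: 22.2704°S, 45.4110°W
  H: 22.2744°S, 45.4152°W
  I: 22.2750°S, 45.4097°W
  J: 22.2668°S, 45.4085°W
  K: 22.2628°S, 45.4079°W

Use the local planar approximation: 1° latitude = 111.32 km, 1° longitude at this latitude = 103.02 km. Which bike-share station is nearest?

I

Distances from 22.2733°S, 45.4118°W:
A: √((0.0087·111.32)² + (0.0028·103.02)²) = √(0.937961 + 0.083207) = 1.0105 km
B: √((0.0069·111.32)² + (0.0001·103.02)²) = √(0.589990 + 0.000106) = 0.7682 km
C: √((-0.0049·111.32)² + (0.0076·103.02)²) = √(0.297535 + 0.613014) = 0.9542 km
D: √((0.0008·111.32)² + (0.0083·103.02)²) = √(0.007931 + 0.731138) = 0.8597 km
E: √((0.0069·111.32)² + (0.0052·103.02)²) = √(0.589990 + 0.286979) = 0.9365 km
F: √((0.0103·111.32)² + (0.0027·103.02)²) = √(1.314682 + 0.077370) = 1.1799 km
G: √((0.0029·111.32)² + (0.0008·103.02)²) = √(0.104218 + 0.006792) = 0.3332 km
H: √((-0.0011·111.32)² + (-0.0034·103.02)²) = √(0.014994 + 0.122688) = 0.3711 km
I: √((-0.0017·111.32)² + (0.0021·103.02)²) = √(0.035813 + 0.046804) = 0.2874 km
J: √((0.0065·111.32)² + (0.0033·103.02)²) = √(0.523568 + 0.115577) = 0.7995 km
K: √((0.0105·111.32)² + (0.0039·103.02)²) = √(1.366234 + 0.161426) = 1.2360 km
Minimum: I at 0.2874 km.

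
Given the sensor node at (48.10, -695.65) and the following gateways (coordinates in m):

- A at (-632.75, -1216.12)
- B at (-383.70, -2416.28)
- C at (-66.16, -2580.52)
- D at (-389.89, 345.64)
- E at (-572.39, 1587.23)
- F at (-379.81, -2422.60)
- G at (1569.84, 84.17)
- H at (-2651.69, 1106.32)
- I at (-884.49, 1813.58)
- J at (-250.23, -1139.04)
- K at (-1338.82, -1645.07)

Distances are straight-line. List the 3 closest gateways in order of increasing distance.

Distances from (48.10, -695.65):
A: √((-680.85)² + (-520.47)²) = √(463556.7225 + 270889.0209) = 857.00 m
B: √((-431.80)² + (-1720.63)²) = √(186451.2400 + 2960567.5969) = 1773.98 m
C: √((-114.26)² + (-1884.87)²) = √(13055.3476 + 3552734.9169) = 1888.33 m
D: √((-437.99)² + (1041.29)²) = √(191835.2401 + 1084284.8641) = 1129.65 m
E: √((-620.49)² + (2282.88)²) = √(385007.8401 + 5211541.0944) = 2365.70 m
F: √((-427.91)² + (-1726.95)²) = √(183106.9681 + 2982356.3025) = 1779.17 m
G: √((1521.74)² + (779.82)²) = √(2315692.6276 + 608119.2324) = 1709.92 m
H: √((-2699.79)² + (1801.97)²) = √(7288866.0441 + 3247095.8809) = 3245.91 m
I: √((-932.59)² + (2509.23)²) = √(869724.1081 + 6296235.1929) = 2676.93 m
J: √((-298.33)² + (-443.39)²) = √(89000.7889 + 196594.6921) = 534.41 m
K: √((-1386.92)² + (-949.42)²) = √(1923547.0864 + 901398.3364) = 1680.76 m
Sorted: J (534.41 m) < A (857.00 m) < D (1129.65 m) < K (1680.76 m) < G (1709.92 m) < …

J, A, D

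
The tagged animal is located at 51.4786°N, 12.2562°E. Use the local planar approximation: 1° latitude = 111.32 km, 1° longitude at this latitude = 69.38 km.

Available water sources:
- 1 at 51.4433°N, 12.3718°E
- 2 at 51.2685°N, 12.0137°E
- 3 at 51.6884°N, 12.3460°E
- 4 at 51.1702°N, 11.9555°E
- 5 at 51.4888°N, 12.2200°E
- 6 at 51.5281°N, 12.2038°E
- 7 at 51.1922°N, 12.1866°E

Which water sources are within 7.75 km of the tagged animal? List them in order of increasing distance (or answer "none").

5, 6

Distances from 51.4786°N, 12.2562°E:
1: √((-0.0353·111.32)² + (0.1156·69.38)²) = √(15.441725 + 64.325661) = 8.9313 km
2: √((-0.2101·111.32)² + (-0.2425·69.38)²) = √(547.014074 + 283.068848) = 28.8112 km
3: √((0.2098·111.32)² + (0.0898·69.38)²) = √(545.453036 + 38.816937) = 24.1717 km
4: √((-0.3084·111.32)² + (-0.3007·69.38)²) = √(1178.623603 + 435.246660) = 40.1730 km
5: √((0.0102·111.32)² + (-0.0362·69.38)²) = √(1.289278 + 6.307914) = 2.7563 km
6: √((0.0495·111.32)² + (-0.0524·69.38)²) = √(30.363847 + 13.216948) = 6.6016 km
7: √((-0.2864·111.32)² + (-0.0696·69.38)²) = √(1016.464985 + 23.317773) = 32.2457 km
Threshold 7.75 km: 5 (2.7563 km), 6 (6.6016 km) are within range.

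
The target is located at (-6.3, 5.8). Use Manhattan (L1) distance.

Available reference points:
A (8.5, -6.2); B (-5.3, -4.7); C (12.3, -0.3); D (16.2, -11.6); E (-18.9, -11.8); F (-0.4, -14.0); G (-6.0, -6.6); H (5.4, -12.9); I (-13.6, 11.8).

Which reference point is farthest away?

D

Distances from (-6.3, 5.8):
A: |14.8| + |-12.0| = 14.8 + 12.0 = 26.8
B: |1.0| + |-10.5| = 1.0 + 10.5 = 11.5
C: |18.6| + |-6.1| = 18.6 + 6.1 = 24.7
D: |22.5| + |-17.4| = 22.5 + 17.4 = 39.9
E: |-12.6| + |-17.6| = 12.6 + 17.6 = 30.2
F: |5.9| + |-19.8| = 5.9 + 19.8 = 25.7
G: |0.3| + |-12.4| = 0.3 + 12.4 = 12.7
H: |11.7| + |-18.7| = 11.7 + 18.7 = 30.4
I: |-7.3| + |6.0| = 7.3 + 6.0 = 13.3
Maximum: D at 39.9.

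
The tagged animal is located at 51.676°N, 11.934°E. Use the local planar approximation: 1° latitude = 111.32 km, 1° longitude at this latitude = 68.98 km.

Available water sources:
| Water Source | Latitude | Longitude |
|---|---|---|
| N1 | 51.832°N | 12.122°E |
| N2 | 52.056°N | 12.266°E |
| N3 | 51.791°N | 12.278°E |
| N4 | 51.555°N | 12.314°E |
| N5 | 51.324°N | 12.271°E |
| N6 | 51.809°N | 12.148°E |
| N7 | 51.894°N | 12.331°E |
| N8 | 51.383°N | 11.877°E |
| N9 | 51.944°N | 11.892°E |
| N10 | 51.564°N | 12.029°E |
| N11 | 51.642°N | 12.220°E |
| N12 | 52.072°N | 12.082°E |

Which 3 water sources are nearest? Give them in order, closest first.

N10, N11, N6

Distances from 51.676°N, 11.934°E:
N1: √((0.156·111.32)² + (0.188·68.98)²) = √(301.57518 + 168.17525) = 21.674 km
N2: √((0.380·111.32)² + (0.332·68.98)²) = √(1789.42536 + 524.47229) = 48.103 km
N3: √((0.115·111.32)² + (0.344·68.98)²) = √(163.88608 + 563.07114) = 26.962 km
N4: √((-0.121·111.32)² + (0.380·68.98)²) = √(181.43336 + 687.08991) = 29.471 km
N5: √((-0.352·111.32)² + (0.337·68.98)²) = √(1535.43601 + 540.38860) = 45.561 km
N6: √((0.133·111.32)² + (0.214·68.98)²) = √(219.20461 + 217.90838) = 20.907 km
N7: √((0.218·111.32)² + (0.397·68.98)²) = √(588.92418 + 749.94151) = 36.591 km
N8: √((-0.293·111.32)² + (-0.057·68.98)²) = √(1063.85303 + 15.45952) = 32.853 km
N9: √((0.268·111.32)² + (-0.042·68.98)²) = √(890.05324 + 8.39354) = 29.974 km
N10: √((-0.112·111.32)² + (0.095·68.98)²) = √(155.44703 + 42.94312) = 14.085 km
N11: √((-0.034·111.32)² + (0.286·68.98)²) = √(14.32532 + 389.20503) = 20.088 km
N12: √((0.396·111.32)² + (0.148·68.98)²) = √(1943.28620 + 104.22450) = 45.249 km
Sorted: N10 (14.085 km) < N11 (20.088 km) < N6 (20.907 km) < N1 (21.674 km) < N3 (26.962 km) < …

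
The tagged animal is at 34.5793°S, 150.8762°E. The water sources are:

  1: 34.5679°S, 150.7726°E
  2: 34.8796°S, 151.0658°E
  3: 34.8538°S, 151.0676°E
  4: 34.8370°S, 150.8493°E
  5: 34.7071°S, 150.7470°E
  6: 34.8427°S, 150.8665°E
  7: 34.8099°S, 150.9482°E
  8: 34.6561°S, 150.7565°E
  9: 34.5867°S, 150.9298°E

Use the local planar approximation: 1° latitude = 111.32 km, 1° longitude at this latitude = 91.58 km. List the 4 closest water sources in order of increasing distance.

Distances from 34.5793°S, 150.8762°E:
1: √((0.0114·111.32)² + (-0.1036·91.58)²) = √(1.610483 + 90.016224) = 9.5722 km
2: √((-0.3003·111.32)² + (0.1896·91.58)²) = √(1117.524517 + 301.493494) = 37.6699 km
3: √((-0.2745·111.32)² + (0.1914·91.58)²) = √(933.751028 + 307.245227) = 35.2278 km
4: √((-0.2577·111.32)² + (-0.0269·91.58)²) = √(822.953378 + 6.068842) = 28.7927 km
5: √((-0.1278·111.32)² + (-0.1292·91.58)²) = √(202.398879 + 139.999442) = 18.5040 km
6: √((-0.2634·111.32)² + (-0.0097·91.58)²) = √(859.761387 + 0.789123) = 29.3351 km
7: √((-0.2306·111.32)² + (0.0720·91.58)²) = √(658.969025 + 43.477671) = 26.5037 km
8: √((-0.0768·111.32)² + (-0.1197·91.58)²) = √(73.091830 + 120.168206) = 13.9018 km
9: √((-0.0074·111.32)² + (0.0536·91.58)²) = √(0.678594 + 24.095218) = 4.9773 km
Sorted: 9 (4.9773 km) < 1 (9.5722 km) < 8 (13.9018 km) < 5 (18.5040 km) < 7 (26.5037 km) < 4 (28.7927 km) < …

9, 1, 8, 5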